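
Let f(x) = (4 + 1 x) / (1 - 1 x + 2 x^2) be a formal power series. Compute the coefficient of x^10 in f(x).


Write f(x) = sum_{k>=0} a_k x^k. Multiplying both sides by 1 - 1 x + 2 x^2 gives
(1 - 1 x + 2 x^2) sum_{k>=0} a_k x^k = 4 + 1 x.
Matching coefficients:
 x^0: a_0 = 4
 x^1: a_1 - 1 a_0 = 1  =>  a_1 = 1*4 + 1 = 5
 x^k (k >= 2): a_k = 1 a_{k-1} - 2 a_{k-2}.
Iterating: a_2 = -3, a_3 = -13, a_4 = -7, a_5 = 19, a_6 = 33, a_7 = -5, a_8 = -71, a_9 = -61, a_10 = 81.
So the coefficient of x^10 is 81.

81


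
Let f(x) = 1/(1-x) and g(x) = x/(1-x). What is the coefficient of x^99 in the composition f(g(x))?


First simplify the composition: f(g(x)) = 1/(1 - x/(1-x)) = (1-x)/((1-x) - x) = (1-x)/(1-2x).
Now extract the coefficient. Write (1-x)/(1-2x) = 1/(1-2x) - x/(1-2x).
The coefficient of x^n in 1/(1-2x) is 2^n, and in x/(1-2x) is 2^(n-1) (for n >= 1).
So the coefficient of x^99 is 2^99 - 2^98 = 633825300114114700748351602688 - 316912650057057350374175801344 = 316912650057057350374175801344.

316912650057057350374175801344


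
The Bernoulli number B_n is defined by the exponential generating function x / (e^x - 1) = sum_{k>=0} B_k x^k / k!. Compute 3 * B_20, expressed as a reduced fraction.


Bernoulli numbers can also be computed recursively via B_0 = 1 and sum_{j=0}^{m} C(m+1, j) B_j = 0 for m >= 1. Odd-index Bernoulli numbers vanish for k >= 3.
Computing B_20 = -174611/330, so 3 * B_20 = 3 * -174611/330 = -174611/110.

-174611/110


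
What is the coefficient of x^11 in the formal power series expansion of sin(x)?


The Maclaurin series is sin(t) = sum_{k>=0} (-1)^k t^(2k+1) / (2k+1)!, so substituting t = x, only odd powers of x are nonzero, with coefficient of x^(2k+1) equal to (-1)^k / (2k+1)!.
Write 11 = 2*5 + 1, giving the coefficient (-1)^5 / 11! = -1/39916800 = -1/39916800.

-1/39916800


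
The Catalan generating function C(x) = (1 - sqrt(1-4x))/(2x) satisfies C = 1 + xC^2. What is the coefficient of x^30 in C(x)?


Substituting x -> x scales the n-th coefficient by 1, so [x^30] C(x) = C_30.
C_30 = C(2*30, 30)/(31) = 118264581564861424/31 = 3814986502092304.
= 3814986502092304.

3814986502092304


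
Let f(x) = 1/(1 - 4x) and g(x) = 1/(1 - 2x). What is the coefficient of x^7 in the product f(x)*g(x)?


The coefficient of x^n in f*g is the Cauchy product: sum_{k=0}^{n} a^k * b^(n-k).
With a=4, b=2, n=7:
sum_{k=0}^{7} 4^k * 2^(7-k)
= 32640

32640


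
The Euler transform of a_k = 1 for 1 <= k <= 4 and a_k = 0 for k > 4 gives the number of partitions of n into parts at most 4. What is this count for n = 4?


Partitions of 4 into parts at most 4:
Using generating function (1-x)^(-1)(1-x^2)^(-1)...(1-x^4)^(-1),
the coefficient of x^4 = 5

5


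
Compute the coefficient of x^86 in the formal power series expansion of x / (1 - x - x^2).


Let f(x) = sum_{k>=0} a_k x^k. Multiplying f(x) * (1 - x - x^2) = x and matching coefficients gives a_0 = 0, a_1 = 1, and a_k = a_{k-1} + a_{k-2} for k >= 2. These are the Fibonacci numbers F_k.
Iterating from F_0 = 0, F_1 = 1:
F_0=0, F_1=1, F_2=1, F_3=2, F_4=3, F_5=5, F_6=8, F_7=13, F_8=21, F_9=34, ...
F_86 = 420196140727489673.

420196140727489673


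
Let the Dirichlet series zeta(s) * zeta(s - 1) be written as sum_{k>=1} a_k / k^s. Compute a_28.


Convolution gives a_k = sum_{d | k} d * 1 = sum_{d | k} d = sigma(k), the sum of positive divisors of k.
For k = 28, the divisors are 1, 2, 4, 7, 14, 28, so
sigma(28) = 1 + 2 + 4 + 7 + 14 + 28 = 56.

56


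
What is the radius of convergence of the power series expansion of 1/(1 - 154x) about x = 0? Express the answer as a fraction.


Expanding 1/(1 - 154x) = sum_{k>=0} 154^k x^k, the series converges when |154x| < 1, i.e., |x| < 1/154.
So the radius of convergence is 1/154 = 1/154.

1/154


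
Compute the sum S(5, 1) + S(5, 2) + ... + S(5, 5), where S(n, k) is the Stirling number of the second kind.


By definition, S(n, k) counts partitions of an n-set into exactly k nonempty blocks.
Computing row n = 5 for k = 1..5:
S(5, k): 1, 15, 25, 10, 1
Sum = 52. (This equals Bell_5 since the sum runs over all k.)

52


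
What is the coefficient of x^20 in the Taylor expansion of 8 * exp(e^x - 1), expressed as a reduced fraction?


exp(e^x - 1) = sum_{k>=0} Bell_k x^k / k!, where Bell_k is the k-th Bell number.
So the coefficient of x^20 is 8 * Bell_20 / 20!.
Computing: Bell_20 = 51724158235372 and 20! = 2432902008176640000, giving
8 * 51724158235372/2432902008176640000 = 263898766507/1551595668480000.

263898766507/1551595668480000


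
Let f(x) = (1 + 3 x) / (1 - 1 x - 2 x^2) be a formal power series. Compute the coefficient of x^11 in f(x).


Write f(x) = sum_{k>=0} a_k x^k. Multiplying both sides by 1 - 1 x - 2 x^2 gives
(1 - 1 x - 2 x^2) sum_{k>=0} a_k x^k = 1 + 3 x.
Matching coefficients:
 x^0: a_0 = 1
 x^1: a_1 - 1 a_0 = 3  =>  a_1 = 1*1 + 3 = 4
 x^k (k >= 2): a_k = 1 a_{k-1} + 2 a_{k-2}.
Iterating: a_2 = 6, a_3 = 14, a_4 = 26, a_5 = 54, a_6 = 106, a_7 = 214, a_8 = 426, a_9 = 854, a_10 = 1706, a_11 = 3414.
So the coefficient of x^11 is 3414.

3414


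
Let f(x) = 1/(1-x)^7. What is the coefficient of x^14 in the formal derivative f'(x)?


Differentiate: d/dx [ 1/(1-x)^r ] = r / (1-x)^(r+1).
Here r = 7, so f'(x) = 7 / (1-x)^8.
The expansion of 1/(1-x)^(r+1) has coefficient of x^n equal to C(n+r, r).
So the coefficient of x^14 in f'(x) is
7 * C(21, 7) = 7 * 116280 = 813960

813960


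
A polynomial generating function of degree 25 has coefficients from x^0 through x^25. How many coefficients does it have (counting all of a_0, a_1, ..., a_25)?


A polynomial of degree 25 takes the form a_0 + a_1 x + ... + a_25 x^25.
The number of coefficients is 25 + 1 = 26.

26


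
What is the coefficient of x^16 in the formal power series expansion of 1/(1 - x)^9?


The negative binomial / multiset identity is
1/(1 - x)^r = sum_{k>=0} C(k + r - 1, r - 1) x^k.
Here r = 9 and k = 16, so the coefficient is
C(16 + 8, 8) = C(24, 8)
= 735471

735471


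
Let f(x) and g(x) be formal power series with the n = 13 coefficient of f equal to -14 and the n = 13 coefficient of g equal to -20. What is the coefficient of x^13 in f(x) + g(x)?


Addition of formal power series is termwise.
The coefficient of x^13 in f + g = -14 + -20
= -34

-34


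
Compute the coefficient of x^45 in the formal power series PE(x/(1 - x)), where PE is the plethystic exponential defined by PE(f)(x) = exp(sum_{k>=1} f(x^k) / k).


For f(x) = x/(1 - x) we have
sum_{k>=1} f(x^k) / k = sum_{k>=1} (1/k) * x^k / (1 - x^k) = sum_{k, m >= 1} x^(k m) / k,
which after exponentiating simplifies to
PE(x/(1 - x)) = prod_{k>=1} 1 / (1 - x^k).
This is the generating function for the partition function p(n), so the coefficient of x^45 is p(45).
Computing p(45) by dynamic programming over parts 1, 2, ..., 45: p(45) = 89134.

89134


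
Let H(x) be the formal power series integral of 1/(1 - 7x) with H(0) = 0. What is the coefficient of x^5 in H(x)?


1/(1 - 7x) = sum_{k>=0} 7^k x^k. Integrating termwise with H(0) = 0:
H(x) = sum_{k>=0} 7^k x^(k+1) / (k+1) = sum_{m>=1} 7^(m-1) x^m / m.
For m = 5: 7^4/5 = 2401/5 = 2401/5.

2401/5


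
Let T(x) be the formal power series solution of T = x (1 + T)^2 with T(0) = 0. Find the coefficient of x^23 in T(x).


Apply the Lagrange inversion formula: if T = x * phi(T) with phi(t) = (1 + t)^2, then [x^n] T = (1/n) [t^(n-1)] phi(t)^n = (1/n) [t^(n-1)] (1 + t)^(2n) = (1/n) C(2n, n-1).
Using the identity C(2n, n-1) = C(2n, n) * n / (n+1), the unscaled factor equals C(2n, n) / (n+1) = C_n, the n-th Catalan number.
For n = 23: C_23 = C(46, 23) / 24 = 8233430727600/24 = 343059613650 = 343059613650.

343059613650


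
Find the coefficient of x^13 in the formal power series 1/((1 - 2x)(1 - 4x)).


By partial fractions or Cauchy convolution:
The coefficient equals sum_{k=0}^{13} 2^k * 4^(13-k).
= 134209536

134209536


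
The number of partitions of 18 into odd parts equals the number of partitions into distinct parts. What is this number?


Computing partitions of 18 into odd parts (1, 3, 5, ...):
Using the generating function prod_{k>=0} 1/(1-x^(2k+1)),
the count is 46

46


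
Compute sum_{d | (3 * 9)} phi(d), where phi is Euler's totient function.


First, 3 * 9 = 27. One classical identity is sum_{d | n} phi(d) = n (each k in [1, n] has a unique gcd with n, and among the k's with gcd(k, n) = n/d there are phi(d) of them). So the sum equals 27. We also verify directly:
Divisors of 27: 1, 3, 9, 27.
phi values: 1, 2, 6, 18.
Sum = 27.

27


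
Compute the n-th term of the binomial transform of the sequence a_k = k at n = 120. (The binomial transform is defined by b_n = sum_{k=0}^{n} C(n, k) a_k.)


With a_k = k, b_n = sum_{k=0}^{n} C(n, k) k. Using k * C(n, k) = n * C(n-1, k-1) gives b_n = n * sum_{k>=1} C(n-1, k-1) = n * 2^(n-1).
For n = 120: 120 * 2^119 = 120 * 664613997892457936451903530140172288 = 79753679747094952374228423616820674560.

79753679747094952374228423616820674560


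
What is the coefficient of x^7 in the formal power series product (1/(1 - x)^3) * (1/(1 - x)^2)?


Combine the factors: (1/(1 - x)^3) * (1/(1 - x)^2) = 1/(1 - x)^5.
Then use 1/(1 - x)^r = sum_{k>=0} C(k + r - 1, r - 1) x^k with r = 5 and k = 7:
C(11, 4) = 330.

330


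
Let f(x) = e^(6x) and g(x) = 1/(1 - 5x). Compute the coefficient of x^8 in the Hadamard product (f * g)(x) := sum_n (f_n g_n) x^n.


Expanding: f_k = 6^k/k! (from e^(6x)) and g_k = 5^k (from 1/(1 - 5x)). So the Hadamard coefficient (f * g)_k = 6^k 5^k / k! = (30)^k / k!.
For k = 8: 30^8/8! = 656100000000/40320 = 113906250/7.

113906250/7


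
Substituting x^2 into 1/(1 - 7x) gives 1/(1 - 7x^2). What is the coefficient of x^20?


The coefficient of x^(2m) in 1/(1 - 7x^2) is 7^m.
With n = 20 = 2*10, the coefficient is 7^10 = 282475249.

282475249


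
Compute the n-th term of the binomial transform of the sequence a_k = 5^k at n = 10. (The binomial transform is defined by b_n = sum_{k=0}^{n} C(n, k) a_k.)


With a_k = 5^k, b_n = sum_{k=0}^{n} C(n, k) 5^k = (1 + 5)^n by the binomial theorem.
For n = 10: (1 + 5)^10 = 6^10 = 60466176.

60466176


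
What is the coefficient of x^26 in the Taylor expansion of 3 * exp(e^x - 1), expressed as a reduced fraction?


exp(e^x - 1) = sum_{k>=0} Bell_k x^k / k!, where Bell_k is the k-th Bell number.
So the coefficient of x^26 is 3 * Bell_26 / 26!.
Computing: Bell_26 = 49631246523618756274 and 26! = 403291461126605635584000000, giving
3 * 49631246523618756274/403291461126605635584000000 = 1459742544812316361/3953837854182408192000000.

1459742544812316361/3953837854182408192000000


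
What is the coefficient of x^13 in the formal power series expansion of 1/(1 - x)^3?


The expansion 1/(1 - x)^r = sum_{k>=0} C(k + r - 1, r - 1) x^k follows from the multiset / negative-binomial theorem (or from repeated differentiation of the geometric series).
For r = 3 and k = 13:
C(15, 2) = 1307674368000 / (2 * 6227020800) = 105.

105


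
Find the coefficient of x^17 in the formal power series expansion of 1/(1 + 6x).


Write 1/(1 + c x) = 1/(1 - (-c) x) and apply the geometric-series identity
1/(1 - y) = sum_{k>=0} y^k to get 1/(1 + c x) = sum_{k>=0} (-c)^k x^k.
So the coefficient of x^k is (-c)^k = (-1)^k * c^k.
Here c = 6 and k = 17:
(-6)^17 = -1 * 16926659444736 = -16926659444736

-16926659444736


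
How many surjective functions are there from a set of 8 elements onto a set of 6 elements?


By inclusion-exclusion on which target elements are missed, the number of surjections from an n-set onto a k-set is
surj(n, k) = sum_{j=0}^{k} (-1)^j C(k, j) (k - j)^n.
Equivalently surj(n, k) = k! * S(n, k), where S(n, k) is the Stirling number of the second kind.
For n = 8, k = 6:
S(8, 6) = 266, so
surj = 6! * 266 = 720 * 266 = 191520.

191520


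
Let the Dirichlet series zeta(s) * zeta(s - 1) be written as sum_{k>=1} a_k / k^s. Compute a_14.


Convolution gives a_k = sum_{d | k} d * 1 = sum_{d | k} d = sigma(k), the sum of positive divisors of k.
For k = 14, the divisors are 1, 2, 7, 14, so
sigma(14) = 1 + 2 + 7 + 14 = 24.

24


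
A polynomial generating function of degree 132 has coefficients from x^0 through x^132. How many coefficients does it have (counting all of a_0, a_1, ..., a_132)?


A polynomial of degree 132 takes the form a_0 + a_1 x + ... + a_132 x^132.
The number of coefficients is 132 + 1 = 133.

133


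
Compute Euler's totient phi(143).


phi(n) counts integers in [1, n] coprime to n. Using the multiplicative formula phi(n) = n * prod_{p | n} (1 - 1/p):
143 = 11 * 13, so
phi(143) = 143 * (1 - 1/11) * (1 - 1/13) = 120.

120


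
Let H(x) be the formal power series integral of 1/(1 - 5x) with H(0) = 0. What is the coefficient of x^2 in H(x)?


1/(1 - 5x) = sum_{k>=0} 5^k x^k. Integrating termwise with H(0) = 0:
H(x) = sum_{k>=0} 5^k x^(k+1) / (k+1) = sum_{m>=1} 5^(m-1) x^m / m.
For m = 2: 5^1/2 = 5/2 = 5/2.

5/2


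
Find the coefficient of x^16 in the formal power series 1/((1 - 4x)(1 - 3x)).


By partial fractions or Cauchy convolution:
The coefficient equals sum_{k=0}^{16} 4^k * 3^(16-k).
= 17050729021

17050729021


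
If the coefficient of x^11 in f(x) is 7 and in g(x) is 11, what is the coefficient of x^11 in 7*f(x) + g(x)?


Scalar multiplication scales coefficients: 7 * 7 = 49.
Then add the g coefficient: 49 + 11
= 60

60


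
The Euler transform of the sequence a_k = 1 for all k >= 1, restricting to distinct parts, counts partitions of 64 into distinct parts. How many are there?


Partitions of 64 into distinct parts can be computed via generating function.
Product (1+x)(1+x^2)(1+x^3)...
The coefficient of x^64 = 16444

16444


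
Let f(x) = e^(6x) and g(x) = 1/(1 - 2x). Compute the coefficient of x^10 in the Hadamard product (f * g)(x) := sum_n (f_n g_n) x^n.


Expanding: f_k = 6^k/k! (from e^(6x)) and g_k = 2^k (from 1/(1 - 2x)). So the Hadamard coefficient (f * g)_k = 6^k 2^k / k! = (12)^k / k!.
For k = 10: 12^10/10! = 61917364224/3628800 = 2985984/175.

2985984/175


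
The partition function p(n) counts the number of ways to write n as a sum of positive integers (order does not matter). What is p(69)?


Using the generating function prod_{k>=1} 1/(1-x^k), we compute p(69).
By dynamic programming over parts 1 through 69:
p(69) = 3554345

3554345


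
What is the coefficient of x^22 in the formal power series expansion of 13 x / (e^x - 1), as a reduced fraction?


The exponential generating function for Bernoulli numbers is
x / (e^x - 1) = sum_{k>=0} B_k x^k / k!.
So the coefficient of x^22 in 13 x / (e^x - 1) is 13 B_22 / 22!.
Computing: B_22 = 854513/138, 22! = 1124000727777607680000, giving
13 * 854513/138 / 1124000727777607680000 = 77683/1084700003030138880000.

77683/1084700003030138880000


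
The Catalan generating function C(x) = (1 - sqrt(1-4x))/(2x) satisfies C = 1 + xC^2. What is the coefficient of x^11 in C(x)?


Substituting x -> x scales the n-th coefficient by 1, so [x^11] C(x) = C_11.
C_11 = C(2*11, 11)/(12) = 705432/12 = 58786.
= 58786.

58786


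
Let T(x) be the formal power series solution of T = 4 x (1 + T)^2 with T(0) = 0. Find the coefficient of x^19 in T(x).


Apply the Lagrange inversion formula: if T = 4 x * phi(T) with phi(t) = (1 + t)^2, then [x^n] T = 4^n * (1/n) [t^(n-1)] phi(t)^n = 4^n * (1/n) [t^(n-1)] (1 + t)^(2n) = 4^n * (1/n) C(2n, n-1).
Using the identity C(2n, n-1) = C(2n, n) * n / (n+1), the unscaled factor equals C(2n, n) / (n+1) = C_n, the n-th Catalan number.
For n = 19: C_19 = C(38, 19) / 20 = 35345263800/20 = 1767263190.
With the 4^19 = 274877906944 factor, the coefficient is 274877906944 * 1767263190 = 485781606686376591360.

485781606686376591360


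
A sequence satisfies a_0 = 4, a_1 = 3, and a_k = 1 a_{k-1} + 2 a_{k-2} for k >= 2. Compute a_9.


The characteristic equation is t^2 - 1 t - 2 = 0, with roots r_1 = 2 and r_2 = -1 (so c_1 = r_1 + r_2, c_2 = -r_1 r_2 as required).
One can use the closed form a_n = A r_1^n + B r_2^n, but direct iteration is more reliable:
a_0 = 4, a_1 = 3, a_2 = 11, a_3 = 17, a_4 = 39, a_5 = 73, a_6 = 151, a_7 = 297, a_8 = 599, a_9 = 1193.
So a_9 = 1193.

1193


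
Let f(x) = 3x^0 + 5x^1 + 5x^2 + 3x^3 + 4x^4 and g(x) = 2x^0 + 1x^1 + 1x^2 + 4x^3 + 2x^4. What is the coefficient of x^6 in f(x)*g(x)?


Cauchy product at x^6:
5*2 + 3*4 + 4*1
= 26

26


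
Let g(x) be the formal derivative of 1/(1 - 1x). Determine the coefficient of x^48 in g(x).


Differentiate termwise: d/dx sum_{k>=0} 1^k x^k = sum_{k>=1} k 1^k x^(k-1) = sum_{j>=0} (j+1) 1^(j+1) x^j.
Equivalently, d/dx [1/(1 - 1x)] = 1/(1 - 1x)^2.
For j = 48: 49 * 1^49 = 49 * 1 = 49.

49


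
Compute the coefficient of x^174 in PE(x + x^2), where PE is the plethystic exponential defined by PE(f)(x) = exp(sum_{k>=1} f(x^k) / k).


With f(x) = x + x^2, the exponent is sum_{k>=1} (x^k + x^(2k)) / k = -ln(1 - x) - ln(1 - x^2). Exponentiating:
PE(x + x^2) = 1 / ((1 - x)(1 - x^2)).
This is the generating function for partitions of n into parts of size 1 or 2. The number of 2's can be any j in 0..87, and the rest are 1's, so
[x^174] = floor(174/2) + 1 = 88.

88


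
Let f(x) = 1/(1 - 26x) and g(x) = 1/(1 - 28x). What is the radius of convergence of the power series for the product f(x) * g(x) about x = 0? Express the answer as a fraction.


The radius of 1/(1 - 26x) is 1/26 (nearest singularity at x = 1/26), and the radius of 1/(1 - 28x) is 1/28.
The product f(x)*g(x) = 1/((1 - 26x)(1 - 28x)) has singularities at both 1/26 and 1/28, so its radius of convergence is the distance to the nearest one:
min(1/26, 1/28) = 1/28.

1/28


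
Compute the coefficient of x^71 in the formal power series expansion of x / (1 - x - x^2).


Let f(x) = sum_{k>=0} a_k x^k. Multiplying f(x) * (1 - x - x^2) = x and matching coefficients gives a_0 = 0, a_1 = 1, and a_k = a_{k-1} + a_{k-2} for k >= 2. These are the Fibonacci numbers F_k.
Iterating from F_0 = 0, F_1 = 1:
F_0=0, F_1=1, F_2=1, F_3=2, F_4=3, F_5=5, F_6=8, F_7=13, F_8=21, F_9=34, ...
F_71 = 308061521170129.

308061521170129


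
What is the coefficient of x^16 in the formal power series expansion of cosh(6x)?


The Maclaurin series is cosh(t) = sum_{m>=0} t^(2m) / (2m)!, so substituting t = 6x, only even powers of x are nonzero, with coefficient of x^(2m) equal to 6^(2m) / (2m)!.
For x^16 the coefficient is 6^16/16! = 2821109907456/20922789888000 = 118098/875875.

118098/875875


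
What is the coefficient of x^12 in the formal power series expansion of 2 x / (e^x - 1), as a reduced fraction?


The exponential generating function for Bernoulli numbers is
x / (e^x - 1) = sum_{k>=0} B_k x^k / k!.
So the coefficient of x^12 in 2 x / (e^x - 1) is 2 B_12 / 12!.
Computing: B_12 = -691/2730, 12! = 479001600, giving
2 * -691/2730 / 479001600 = -691/653837184000.

-691/653837184000


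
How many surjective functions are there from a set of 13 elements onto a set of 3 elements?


By inclusion-exclusion on which target elements are missed, the number of surjections from an n-set onto a k-set is
surj(n, k) = sum_{j=0}^{k} (-1)^j C(k, j) (k - j)^n.
Equivalently surj(n, k) = k! * S(n, k), where S(n, k) is the Stirling number of the second kind.
For n = 13, k = 3:
S(13, 3) = 261625, so
surj = 3! * 261625 = 6 * 261625 = 1569750.

1569750


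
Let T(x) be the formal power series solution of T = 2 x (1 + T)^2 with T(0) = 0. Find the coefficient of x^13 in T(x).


Apply the Lagrange inversion formula: if T = 2 x * phi(T) with phi(t) = (1 + t)^2, then [x^n] T = 2^n * (1/n) [t^(n-1)] phi(t)^n = 2^n * (1/n) [t^(n-1)] (1 + t)^(2n) = 2^n * (1/n) C(2n, n-1).
Using the identity C(2n, n-1) = C(2n, n) * n / (n+1), the unscaled factor equals C(2n, n) / (n+1) = C_n, the n-th Catalan number.
For n = 13: C_13 = C(26, 13) / 14 = 10400600/14 = 742900.
With the 2^13 = 8192 factor, the coefficient is 8192 * 742900 = 6085836800.

6085836800


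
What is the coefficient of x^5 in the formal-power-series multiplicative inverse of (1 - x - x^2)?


Let the inverse be f(x) = sum_{k>=0} a_k x^k. From f(x) * (1 - x - x^2) = 1 and matching coefficients:
 x^0: a_0 = 1.
 x^1: a_1 - a_0 = 0, so a_1 = 1.
 x^k (k >= 2): a_k - a_{k-1} - a_{k-2} = 0, i.e. a_k = a_{k-1} + a_{k-2}.
This is the Fibonacci-type recurrence shifted so that a_0 = a_1 = 1.
Iterating: a_0=1, a_1=1, a_2=2, a_3=3, a_4=5, a_5=8
a_5 = 8.

8


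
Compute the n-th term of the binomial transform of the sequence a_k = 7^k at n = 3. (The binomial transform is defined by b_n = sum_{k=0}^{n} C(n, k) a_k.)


With a_k = 7^k, b_n = sum_{k=0}^{n} C(n, k) 7^k = (1 + 7)^n by the binomial theorem.
For n = 3: (1 + 7)^3 = 8^3 = 512.

512


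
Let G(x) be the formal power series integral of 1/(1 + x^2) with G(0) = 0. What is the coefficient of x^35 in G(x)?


1/(1 + x^2) = sum_{j>=0} (-1)^j x^(2j). Integrating termwise with G(0) = 0:
G(x) = sum_{j>=0} (-1)^j x^(2j+1) / (2j+1) = arctan(x).
Only odd powers are nonzero. For x^35 write 35 = 2*17 + 1, giving
(-1)^17 / 35 = -1/35 = -1/35.

-1/35


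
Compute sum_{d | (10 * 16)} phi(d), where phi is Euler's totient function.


First, 10 * 16 = 160. One classical identity is sum_{d | n} phi(d) = n (each k in [1, n] has a unique gcd with n, and among the k's with gcd(k, n) = n/d there are phi(d) of them). So the sum equals 160. We also verify directly:
Divisors of 160: 1, 2, 4, 5, 8, 10, 16, 20, 32, 40, 80, 160.
phi values: 1, 1, 2, 4, 4, 4, 8, 8, 16, 16, 32, 64.
Sum = 160.

160


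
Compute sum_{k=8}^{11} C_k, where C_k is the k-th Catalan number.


C_8 through C_11: 1430, 4862, 16796, 58786
Sum = 1430 + 4862 + 16796 + 58786
= 81874

81874


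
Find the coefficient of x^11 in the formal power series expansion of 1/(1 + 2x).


Write 1/(1 + c x) = 1/(1 - (-c) x) and apply the geometric-series identity
1/(1 - y) = sum_{k>=0} y^k to get 1/(1 + c x) = sum_{k>=0} (-c)^k x^k.
So the coefficient of x^k is (-c)^k = (-1)^k * c^k.
Here c = 2 and k = 11:
(-2)^11 = -1 * 2048 = -2048

-2048


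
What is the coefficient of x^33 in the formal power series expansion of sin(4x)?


The Maclaurin series is sin(t) = sum_{k>=0} (-1)^k t^(2k+1) / (2k+1)!, so substituting t = 4x, only odd powers of x are nonzero, with coefficient of x^(2k+1) equal to (-1)^k 4^(2k+1) / (2k+1)!.
Write 33 = 2*16 + 1, giving the coefficient (-1)^16 * 4^33 / 33! = 73786976294838206464/8683317618811886495518194401280000000 = 34359738368/4043484860477916195764296875.

34359738368/4043484860477916195764296875


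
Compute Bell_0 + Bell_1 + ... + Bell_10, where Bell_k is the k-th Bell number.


Recall Bell_k counts set partitions of a k-set (with Bell_0 = 1 by convention).
Bell_0 through Bell_10: 1, 1, 2, 5, 15, 52, 203, 877, 4140, 21147, 115975
Sum = 1 + 1 + 2 + 5 + 15 + 52 + 203 + 877 + 4140 + 21147 + 115975 = 142418.

142418


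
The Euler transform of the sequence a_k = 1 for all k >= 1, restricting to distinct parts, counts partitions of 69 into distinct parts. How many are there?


Partitions of 69 into distinct parts can be computed via generating function.
Product (1+x)(1+x^2)(1+x^3)...
The coefficient of x^69 = 27130

27130


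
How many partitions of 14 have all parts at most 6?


Using the generating function (1-x)^(-1)(1-x^2)^(-1)...(1-x^6)^(-1),
the coefficient of x^14 counts these restricted partitions.
Result = 90

90


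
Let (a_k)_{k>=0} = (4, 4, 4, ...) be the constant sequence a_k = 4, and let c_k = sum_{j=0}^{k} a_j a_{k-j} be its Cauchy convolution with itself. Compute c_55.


Since a_j = 4 for all j >= 0, the convolution sum becomes
c_k = sum_{j=0}^{k} 4 * 4 = 16 * (k + 1).
Equivalently, the generating function of (a_k) is 4/(1 - x) and its square is 16/(1 - x)^2 = sum_{k>=0} 16(k + 1) x^k.
For k = 55: 16 * 56 = 896.

896


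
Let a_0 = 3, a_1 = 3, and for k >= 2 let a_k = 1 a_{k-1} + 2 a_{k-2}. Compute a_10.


Iterating the recurrence forward:
a_0 = 3
a_1 = 3
a_2 = 1*3 + 2*3 = 9
a_3 = 1*9 + 2*3 = 15
a_4 = 1*15 + 2*9 = 33
a_5 = 1*33 + 2*15 = 63
a_6 = 1*63 + 2*33 = 129
a_7 = 1*129 + 2*63 = 255
a_8 = 1*255 + 2*129 = 513
a_9 = 1*513 + 2*255 = 1023
a_10 = 1*1023 + 2*513 = 2049
So a_10 = 2049.

2049


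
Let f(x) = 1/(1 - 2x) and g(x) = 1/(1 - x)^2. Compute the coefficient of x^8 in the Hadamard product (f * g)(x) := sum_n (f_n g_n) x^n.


f has coefficients f_k = 2^k. For g = 1/(1 - x)^2 the coefficient is g_k = C(k + 1, 1) = k + 1. The Hadamard coefficient is (f * g)_k = 2^k * (k + 1).
For k = 8: 2^8 * 9 = 256 * 9 = 2304.

2304


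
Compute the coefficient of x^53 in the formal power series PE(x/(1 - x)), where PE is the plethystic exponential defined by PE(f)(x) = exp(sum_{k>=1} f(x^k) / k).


For f(x) = x/(1 - x) we have
sum_{k>=1} f(x^k) / k = sum_{k>=1} (1/k) * x^k / (1 - x^k) = sum_{k, m >= 1} x^(k m) / k,
which after exponentiating simplifies to
PE(x/(1 - x)) = prod_{k>=1} 1 / (1 - x^k).
This is the generating function for the partition function p(n), so the coefficient of x^53 is p(53).
Computing p(53) by dynamic programming over parts 1, 2, ..., 53: p(53) = 329931.

329931


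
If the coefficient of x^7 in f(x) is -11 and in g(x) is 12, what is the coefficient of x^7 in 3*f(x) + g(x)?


Scalar multiplication scales coefficients: 3 * -11 = -33.
Then add the g coefficient: -33 + 12
= -21

-21


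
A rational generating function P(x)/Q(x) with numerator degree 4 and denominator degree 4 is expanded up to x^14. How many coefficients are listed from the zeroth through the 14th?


Expanding up to x^14 gives the coefficients for x^0, x^1, ..., x^14.
That is 14 + 1 = 15 coefficients in total.

15


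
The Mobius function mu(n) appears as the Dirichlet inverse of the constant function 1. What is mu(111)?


111 = 3 * 37 (all distinct primes).
mu(111) = (-1)^2 = 1

1


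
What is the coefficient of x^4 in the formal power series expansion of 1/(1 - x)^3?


The expansion 1/(1 - x)^r = sum_{k>=0} C(k + r - 1, r - 1) x^k follows from the multiset / negative-binomial theorem (or from repeated differentiation of the geometric series).
For r = 3 and k = 4:
C(6, 2) = 720 / (2 * 24) = 15.

15


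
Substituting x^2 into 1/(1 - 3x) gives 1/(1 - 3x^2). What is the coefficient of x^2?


The coefficient of x^(2m) in 1/(1 - 3x^2) is 3^m.
With n = 2 = 2*1, the coefficient is 3^1 = 3.

3


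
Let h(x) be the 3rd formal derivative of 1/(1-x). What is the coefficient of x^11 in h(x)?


Differentiating 3 times: d^3/dx^3 [1/(1-x)] = 3!/(1-x)^4.
The expansion 1/(1-x)^4 = sum_{k>=0} C(k+3, 3) x^k, so the coefficient of x^n in 3!/(1-x)^4 is 3! * C(n+3, 3).
For n = 11: 6 * C(14, 3) = 6 * 364 = 2184

2184


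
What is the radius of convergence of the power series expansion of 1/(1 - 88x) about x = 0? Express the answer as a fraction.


Expanding 1/(1 - 88x) = sum_{k>=0} 88^k x^k, the series converges when |88x| < 1, i.e., |x| < 1/88.
So the radius of convergence is 1/88 = 1/88.

1/88


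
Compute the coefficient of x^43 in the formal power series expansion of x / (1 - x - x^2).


Let f(x) = sum_{k>=0} a_k x^k. Multiplying f(x) * (1 - x - x^2) = x and matching coefficients gives a_0 = 0, a_1 = 1, and a_k = a_{k-1} + a_{k-2} for k >= 2. These are the Fibonacci numbers F_k.
Iterating from F_0 = 0, F_1 = 1:
F_0=0, F_1=1, F_2=1, F_3=2, F_4=3, F_5=5, F_6=8, F_7=13, F_8=21, F_9=34, ...
F_43 = 433494437.

433494437


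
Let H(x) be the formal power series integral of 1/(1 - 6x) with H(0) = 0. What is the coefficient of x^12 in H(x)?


1/(1 - 6x) = sum_{k>=0} 6^k x^k. Integrating termwise with H(0) = 0:
H(x) = sum_{k>=0} 6^k x^(k+1) / (k+1) = sum_{m>=1} 6^(m-1) x^m / m.
For m = 12: 6^11/12 = 362797056/12 = 30233088.

30233088


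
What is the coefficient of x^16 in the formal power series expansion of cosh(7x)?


The Maclaurin series is cosh(t) = sum_{m>=0} t^(2m) / (2m)!, so substituting t = 7x, only even powers of x are nonzero, with coefficient of x^(2m) equal to 7^(2m) / (2m)!.
For x^16 the coefficient is 7^16/16! = 33232930569601/20922789888000 = 678223072849/426995712000.

678223072849/426995712000


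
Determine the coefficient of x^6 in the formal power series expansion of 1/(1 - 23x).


The geometric series identity gives 1/(1 - c x) = sum_{k>=0} c^k x^k, so the coefficient of x^k is c^k.
Here c = 23 and k = 6.
Computing: 23^6 = 148035889

148035889


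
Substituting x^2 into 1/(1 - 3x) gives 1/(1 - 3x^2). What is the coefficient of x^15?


Since 1/(1 - 3x^2) only has even powers of x,
the coefficient of x^15 (odd) is 0.

0


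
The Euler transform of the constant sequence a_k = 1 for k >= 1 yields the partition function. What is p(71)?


The Euler transform converts the sequence a_k = 1 into the number of integer partitions.
Using the recurrence or dynamic programming:
p(71) = 4697205

4697205


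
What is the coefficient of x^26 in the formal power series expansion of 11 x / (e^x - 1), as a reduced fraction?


The exponential generating function for Bernoulli numbers is
x / (e^x - 1) = sum_{k>=0} B_k x^k / k!.
So the coefficient of x^26 in 11 x / (e^x - 1) is 11 B_26 / 26!.
Computing: B_26 = 8553103/6, 26! = 403291461126605635584000000, giving
11 * 8553103/6 / 403291461126605635584000000 = 657931/16921320047270166528000000.

657931/16921320047270166528000000


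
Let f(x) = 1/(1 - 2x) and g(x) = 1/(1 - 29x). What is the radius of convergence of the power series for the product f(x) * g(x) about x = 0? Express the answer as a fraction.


The radius of 1/(1 - 2x) is 1/2 (nearest singularity at x = 1/2), and the radius of 1/(1 - 29x) is 1/29.
The product f(x)*g(x) = 1/((1 - 2x)(1 - 29x)) has singularities at both 1/2 and 1/29, so its radius of convergence is the distance to the nearest one:
min(1/2, 1/29) = 1/29.

1/29


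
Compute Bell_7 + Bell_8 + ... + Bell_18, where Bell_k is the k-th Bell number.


Recall Bell_k counts set partitions of a k-set (with Bell_0 = 1 by convention).
Bell_7 through Bell_18: 877, 4140, 21147, 115975, 678570, 4213597, 27644437, 190899322, 1382958545, 10480142147, 82864869804, 682076806159
Sum = 877 + 4140 + 21147 + 115975 + 678570 + 4213597 + 27644437 + 190899322 + 1382958545 + 10480142147 + 82864869804 + 682076806159 = 777028354720.

777028354720


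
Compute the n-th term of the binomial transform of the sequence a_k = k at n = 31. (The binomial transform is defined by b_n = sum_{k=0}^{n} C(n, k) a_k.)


With a_k = k, b_n = sum_{k=0}^{n} C(n, k) k. Using k * C(n, k) = n * C(n-1, k-1) gives b_n = n * sum_{k>=1} C(n-1, k-1) = n * 2^(n-1).
For n = 31: 31 * 2^30 = 31 * 1073741824 = 33285996544.

33285996544


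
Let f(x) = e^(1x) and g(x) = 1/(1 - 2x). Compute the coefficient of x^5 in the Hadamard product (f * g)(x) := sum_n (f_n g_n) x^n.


Expanding: f_k = 1^k/k! (from e^(1x)) and g_k = 2^k (from 1/(1 - 2x)). So the Hadamard coefficient (f * g)_k = 1^k 2^k / k! = (2)^k / k!.
For k = 5: 2^5/5! = 32/120 = 4/15.

4/15


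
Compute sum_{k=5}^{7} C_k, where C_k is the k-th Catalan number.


C_5 through C_7: 42, 132, 429
Sum = 42 + 132 + 429
= 603

603


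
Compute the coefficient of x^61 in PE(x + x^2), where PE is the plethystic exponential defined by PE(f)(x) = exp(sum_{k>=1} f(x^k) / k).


With f(x) = x + x^2, the exponent is sum_{k>=1} (x^k + x^(2k)) / k = -ln(1 - x) - ln(1 - x^2). Exponentiating:
PE(x + x^2) = 1 / ((1 - x)(1 - x^2)).
This is the generating function for partitions of n into parts of size 1 or 2. The number of 2's can be any j in 0..30, and the rest are 1's, so
[x^61] = floor(61/2) + 1 = 31.

31


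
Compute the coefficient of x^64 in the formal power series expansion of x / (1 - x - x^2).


Let f(x) = sum_{k>=0} a_k x^k. Multiplying f(x) * (1 - x - x^2) = x and matching coefficients gives a_0 = 0, a_1 = 1, and a_k = a_{k-1} + a_{k-2} for k >= 2. These are the Fibonacci numbers F_k.
Iterating from F_0 = 0, F_1 = 1:
F_0=0, F_1=1, F_2=1, F_3=2, F_4=3, F_5=5, F_6=8, F_7=13, F_8=21, F_9=34, ...
F_64 = 10610209857723.

10610209857723


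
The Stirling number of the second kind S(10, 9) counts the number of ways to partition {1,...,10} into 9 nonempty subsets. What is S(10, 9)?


Using the explicit formula S(n,k) = (1/k!) sum_{j=0}^{k} (-1)^(k-j) C(k,j) j^n:
S(10, 9) = 45
Equivalently, S(n,k) is n! times the coefficient of x^n in the EGF (e^x - 1)^k / k!.

45


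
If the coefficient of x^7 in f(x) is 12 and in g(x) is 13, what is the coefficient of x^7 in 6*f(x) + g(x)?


Scalar multiplication scales coefficients: 6 * 12 = 72.
Then add the g coefficient: 72 + 13
= 85

85


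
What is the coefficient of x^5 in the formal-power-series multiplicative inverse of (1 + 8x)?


The inverse is 1/(1 + 8x). Apply the geometric identity 1/(1 - y) = sum_{k>=0} y^k with y = -8x:
1/(1 + 8x) = sum_{k>=0} (-8)^k x^k.
So the coefficient of x^5 is (-8)^5 = -32768.

-32768


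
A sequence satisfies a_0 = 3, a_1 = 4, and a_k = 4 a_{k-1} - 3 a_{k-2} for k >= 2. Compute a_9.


The characteristic equation is t^2 - 4 t + 3 = 0, with roots r_1 = 3 and r_2 = 1 (so c_1 = r_1 + r_2, c_2 = -r_1 r_2 as required).
One can use the closed form a_n = A r_1^n + B r_2^n, but direct iteration is more reliable:
a_0 = 3, a_1 = 4, a_2 = 7, a_3 = 16, a_4 = 43, a_5 = 124, a_6 = 367, a_7 = 1096, a_8 = 3283, a_9 = 9844.
So a_9 = 9844.

9844


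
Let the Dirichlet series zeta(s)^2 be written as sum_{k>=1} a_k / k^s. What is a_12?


The Dirichlet convolution of the constant function 1 with itself gives (1 * 1)(k) = sum_{d | k} 1 = d(k), the number of positive divisors of k.
Since zeta(s) = sum_{k>=1} 1/k^s, we have zeta(s)^2 = sum_{k>=1} d(k)/k^s, so a_k = d(k).
For k = 12: the divisors are 1, 2, 3, 4, 6, 12.
Count = 6.

6


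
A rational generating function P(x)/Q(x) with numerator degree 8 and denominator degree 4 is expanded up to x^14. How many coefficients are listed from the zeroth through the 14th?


Expanding up to x^14 gives the coefficients for x^0, x^1, ..., x^14.
That is 14 + 1 = 15 coefficients in total.

15


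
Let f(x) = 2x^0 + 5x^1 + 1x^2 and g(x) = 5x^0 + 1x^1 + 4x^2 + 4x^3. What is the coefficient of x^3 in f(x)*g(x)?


Cauchy product at x^3:
2*4 + 5*4 + 1*1
= 29

29


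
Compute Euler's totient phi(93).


phi(n) counts integers in [1, n] coprime to n. Using the multiplicative formula phi(n) = n * prod_{p | n} (1 - 1/p):
93 = 3 * 31, so
phi(93) = 93 * (1 - 1/3) * (1 - 1/31) = 60.

60


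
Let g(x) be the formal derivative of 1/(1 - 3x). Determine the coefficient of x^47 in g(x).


Differentiate termwise: d/dx sum_{k>=0} 3^k x^k = sum_{k>=1} k 3^k x^(k-1) = sum_{j>=0} (j+1) 3^(j+1) x^j.
Equivalently, d/dx [1/(1 - 3x)] = 3/(1 - 3x)^2.
For j = 47: 48 * 3^48 = 48 * 79766443076872509863361 = 3828789267689880473441328.

3828789267689880473441328


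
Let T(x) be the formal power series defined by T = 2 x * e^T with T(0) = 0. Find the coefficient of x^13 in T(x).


Apply the Lagrange inversion formula: if T = 2 x * phi(T) with phi(t) = e^t, then
[x^n] T = 2^n * (1/n) [t^(n-1)] phi(t)^n = 2^n * (1/n) [t^(n-1)] e^(n t) = 2^n * (1/n) * n^(n-1) / (n-1)! = 2^n * n^(n-1) / n!.
When c = 1 this is the Cayley count of rooted labeled trees on n vertices, divided by n!.
For n = 13: 2^13 * 13^12 / 13! = 8192 * 23298085122481/6227020800 = 14337283152296/467775.

14337283152296/467775


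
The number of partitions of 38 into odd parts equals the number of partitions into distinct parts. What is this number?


Computing partitions of 38 into odd parts (1, 3, 5, ...):
Using the generating function prod_{k>=0} 1/(1-x^(2k+1)),
the count is 864

864


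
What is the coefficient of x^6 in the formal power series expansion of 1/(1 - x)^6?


The expansion 1/(1 - x)^r = sum_{k>=0} C(k + r - 1, r - 1) x^k follows from the multiset / negative-binomial theorem (or from repeated differentiation of the geometric series).
For r = 6 and k = 6:
C(11, 5) = 39916800 / (120 * 720) = 462.

462


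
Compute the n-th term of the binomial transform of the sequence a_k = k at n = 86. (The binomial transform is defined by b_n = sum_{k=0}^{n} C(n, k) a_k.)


With a_k = k, b_n = sum_{k=0}^{n} C(n, k) k. Using k * C(n, k) = n * C(n-1, k-1) gives b_n = n * sum_{k>=1} C(n-1, k-1) = n * 2^(n-1).
For n = 86: 86 * 2^85 = 86 * 38685626227668133590597632 = 3326963855579459488791396352.

3326963855579459488791396352


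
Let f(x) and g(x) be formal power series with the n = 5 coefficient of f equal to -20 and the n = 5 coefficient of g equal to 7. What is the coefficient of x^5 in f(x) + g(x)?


Addition of formal power series is termwise.
The coefficient of x^5 in f + g = -20 + 7
= -13

-13


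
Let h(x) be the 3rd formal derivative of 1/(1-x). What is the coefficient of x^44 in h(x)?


Differentiating 3 times: d^3/dx^3 [1/(1-x)] = 3!/(1-x)^4.
The expansion 1/(1-x)^4 = sum_{k>=0} C(k+3, 3) x^k, so the coefficient of x^n in 3!/(1-x)^4 is 3! * C(n+3, 3).
For n = 44: 6 * C(47, 3) = 6 * 16215 = 97290

97290


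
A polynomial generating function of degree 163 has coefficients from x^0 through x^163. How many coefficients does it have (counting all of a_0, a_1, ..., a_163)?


A polynomial of degree 163 takes the form a_0 + a_1 x + ... + a_163 x^163.
The number of coefficients is 163 + 1 = 164.

164


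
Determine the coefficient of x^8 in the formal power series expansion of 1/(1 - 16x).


The geometric series identity gives 1/(1 - c x) = sum_{k>=0} c^k x^k, so the coefficient of x^k is c^k.
Here c = 16 and k = 8.
Computing: 16^8 = 4294967296

4294967296


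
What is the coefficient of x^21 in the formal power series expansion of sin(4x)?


The Maclaurin series is sin(t) = sum_{k>=0} (-1)^k t^(2k+1) / (2k+1)!, so substituting t = 4x, only odd powers of x are nonzero, with coefficient of x^(2k+1) equal to (-1)^k 4^(2k+1) / (2k+1)!.
Write 21 = 2*10 + 1, giving the coefficient (-1)^10 * 4^21 / 21! = 4398046511104/51090942171709440000 = 16777216/194896477400625.

16777216/194896477400625


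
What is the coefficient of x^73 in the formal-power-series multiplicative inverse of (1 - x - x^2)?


Let the inverse be f(x) = sum_{k>=0} a_k x^k. From f(x) * (1 - x - x^2) = 1 and matching coefficients:
 x^0: a_0 = 1.
 x^1: a_1 - a_0 = 0, so a_1 = 1.
 x^k (k >= 2): a_k - a_{k-1} - a_{k-2} = 0, i.e. a_k = a_{k-1} + a_{k-2}.
This is the Fibonacci-type recurrence shifted so that a_0 = a_1 = 1.
Iterating: a_0=1, a_1=1, a_2=2, a_3=3, a_4=5, a_5=8, a_6=13, a_7=21, a_8=34, a_9=55, ...
a_73 = 1304969544928657.

1304969544928657


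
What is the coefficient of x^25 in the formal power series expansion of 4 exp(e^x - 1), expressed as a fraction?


exp(e^x - 1) is the exponential generating function for the Bell numbers Bell_k: exp(e^x - 1) = sum_{k>=0} Bell_k x^k / k!.
So the coefficient of x^25 in 4 exp(e^x - 1) is 4 Bell_25 / 25!.
Computing: Bell_25 = 4638590332229999353 and 25! = 15511210043330985984000000, giving
4 * 4638590332229999353/15511210043330985984000000 = 356814640940769181/298292500833288192000000.

356814640940769181/298292500833288192000000


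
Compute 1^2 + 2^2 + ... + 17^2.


This power sum has a closed form given by Faulhaber's formula
sum_{k=1}^{m} k^p = (1 / (p + 1)) * sum_{j=0}^{p} C(p + 1, j) B_j m^(p + 1 - j),
but for small m direct computation is fastest:
1 + 4 + 9 + 16 + 25 + 36 + 49 + 64 + 81 + 100 + 121 + 144 + 169 + 196 + 225 + 256 + 289 = 1785.

1785


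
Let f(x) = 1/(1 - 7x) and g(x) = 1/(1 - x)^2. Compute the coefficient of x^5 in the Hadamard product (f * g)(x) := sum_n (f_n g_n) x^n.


f has coefficients f_k = 7^k. For g = 1/(1 - x)^2 the coefficient is g_k = C(k + 1, 1) = k + 1. The Hadamard coefficient is (f * g)_k = 7^k * (k + 1).
For k = 5: 7^5 * 6 = 16807 * 6 = 100842.

100842


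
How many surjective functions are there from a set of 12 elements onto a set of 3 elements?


By inclusion-exclusion on which target elements are missed, the number of surjections from an n-set onto a k-set is
surj(n, k) = sum_{j=0}^{k} (-1)^j C(k, j) (k - j)^n.
Equivalently surj(n, k) = k! * S(n, k), where S(n, k) is the Stirling number of the second kind.
For n = 12, k = 3:
S(12, 3) = 86526, so
surj = 3! * 86526 = 6 * 86526 = 519156.

519156
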